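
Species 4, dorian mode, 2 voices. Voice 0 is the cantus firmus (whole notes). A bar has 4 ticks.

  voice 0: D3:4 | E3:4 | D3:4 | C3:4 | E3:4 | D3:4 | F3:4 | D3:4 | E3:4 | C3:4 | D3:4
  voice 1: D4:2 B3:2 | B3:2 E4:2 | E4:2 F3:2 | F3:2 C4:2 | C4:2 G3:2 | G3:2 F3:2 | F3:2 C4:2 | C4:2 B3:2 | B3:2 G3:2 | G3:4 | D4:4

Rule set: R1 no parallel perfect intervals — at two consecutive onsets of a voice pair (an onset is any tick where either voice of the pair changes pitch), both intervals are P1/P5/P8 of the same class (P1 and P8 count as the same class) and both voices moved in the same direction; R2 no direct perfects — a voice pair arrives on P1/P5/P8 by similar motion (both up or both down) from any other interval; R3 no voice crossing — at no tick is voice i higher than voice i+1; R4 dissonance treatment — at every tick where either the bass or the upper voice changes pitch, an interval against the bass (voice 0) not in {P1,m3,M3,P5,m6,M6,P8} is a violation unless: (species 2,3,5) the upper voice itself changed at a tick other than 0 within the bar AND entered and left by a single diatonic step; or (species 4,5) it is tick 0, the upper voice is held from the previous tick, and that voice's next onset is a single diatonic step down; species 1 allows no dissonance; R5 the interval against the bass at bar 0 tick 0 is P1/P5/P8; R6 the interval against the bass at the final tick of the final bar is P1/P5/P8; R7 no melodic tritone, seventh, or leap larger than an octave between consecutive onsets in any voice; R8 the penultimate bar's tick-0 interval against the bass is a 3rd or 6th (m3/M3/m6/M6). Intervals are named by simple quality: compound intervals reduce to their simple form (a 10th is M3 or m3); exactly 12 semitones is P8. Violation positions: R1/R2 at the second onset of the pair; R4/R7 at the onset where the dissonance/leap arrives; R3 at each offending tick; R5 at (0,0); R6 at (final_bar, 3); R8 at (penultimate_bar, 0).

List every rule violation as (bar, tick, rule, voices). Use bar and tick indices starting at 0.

bar 0: v0=D3 v1=D4 downbeat P8
bar 1: v0=E3 v1=B3 downbeat P5
bar 2: v0=D3 v1=E4 downbeat M2
bar 3: v0=C3 v1=F3 downbeat P4
bar 4: v0=E3 v1=C4 downbeat m6
bar 5: v0=D3 v1=G3 downbeat P4
bar 6: v0=F3 v1=F3 downbeat P1
bar 7: v0=D3 v1=C4 downbeat m7
bar 8: v0=E3 v1=B3 downbeat P5
bar 9: v0=C3 v1=G3 downbeat P5
bar 10: v0=D3 v1=D4 downbeat P8
  -> R4 @ bar 2 tick 0 v(0, 1): D3/E4 M2 untreated
  -> R7 @ bar 2 tick 2 v(1,): E4->F3 leap 11st
  -> R4 @ bar 3 tick 0 v(0, 1): C3/F3 P4 untreated
  -> R8 @ bar 9 tick 0 v(0, 1): penult P5 not 3rd/6th
  -> R2 @ bar 10 tick 0 v(0, 1): C3/G3 P5 -> D3/D4 P8 similar

(2, 0, R4, (0, 1))
(2, 2, R7, (1,))
(3, 0, R4, (0, 1))
(9, 0, R8, (0, 1))
(10, 0, R2, (0, 1))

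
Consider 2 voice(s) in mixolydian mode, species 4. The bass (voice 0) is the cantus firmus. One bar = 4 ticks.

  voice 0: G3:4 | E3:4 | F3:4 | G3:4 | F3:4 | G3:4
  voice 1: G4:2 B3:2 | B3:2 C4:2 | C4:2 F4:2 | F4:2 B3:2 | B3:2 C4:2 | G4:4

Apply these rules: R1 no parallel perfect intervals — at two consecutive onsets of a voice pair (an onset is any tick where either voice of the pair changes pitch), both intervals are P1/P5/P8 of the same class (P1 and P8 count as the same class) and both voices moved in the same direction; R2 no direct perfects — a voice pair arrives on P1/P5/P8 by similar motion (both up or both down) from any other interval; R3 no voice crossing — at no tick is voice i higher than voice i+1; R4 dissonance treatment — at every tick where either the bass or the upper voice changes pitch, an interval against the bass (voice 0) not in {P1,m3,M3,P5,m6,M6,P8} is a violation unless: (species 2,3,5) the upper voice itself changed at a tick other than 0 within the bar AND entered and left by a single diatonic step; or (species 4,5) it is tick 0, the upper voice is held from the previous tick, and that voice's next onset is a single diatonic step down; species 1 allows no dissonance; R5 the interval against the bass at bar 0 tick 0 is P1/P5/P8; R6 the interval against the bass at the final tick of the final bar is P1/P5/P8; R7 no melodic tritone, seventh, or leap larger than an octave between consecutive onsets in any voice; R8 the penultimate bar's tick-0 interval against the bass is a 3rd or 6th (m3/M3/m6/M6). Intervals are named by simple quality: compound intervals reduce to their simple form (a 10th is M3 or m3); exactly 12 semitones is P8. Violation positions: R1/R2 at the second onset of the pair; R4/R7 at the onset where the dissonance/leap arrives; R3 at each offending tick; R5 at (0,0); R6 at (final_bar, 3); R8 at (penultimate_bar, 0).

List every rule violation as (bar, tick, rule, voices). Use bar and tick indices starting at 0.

bar 0: v0=G3 v1=G4 downbeat P8
bar 1: v0=E3 v1=B3 downbeat P5
bar 2: v0=F3 v1=C4 downbeat P5
bar 3: v0=G3 v1=F4 downbeat m7
bar 4: v0=F3 v1=B3 downbeat TT
bar 5: v0=G3 v1=G4 downbeat P8
  -> R4 @ bar 3 tick 0 v(0, 1): G3/F4 m7 untreated
  -> R7 @ bar 3 tick 2 v(1,): F4->B3 leap 6st
  -> R4 @ bar 4 tick 0 v(0, 1): F3/B3 TT untreated
  -> R8 @ bar 4 tick 0 v(0, 1): penult TT not 3rd/6th
  -> R2 @ bar 5 tick 0 v(0, 1): F3/C4 P5 -> G3/G4 P8 similar

(3, 0, R4, (0, 1))
(3, 2, R7, (1,))
(4, 0, R4, (0, 1))
(4, 0, R8, (0, 1))
(5, 0, R2, (0, 1))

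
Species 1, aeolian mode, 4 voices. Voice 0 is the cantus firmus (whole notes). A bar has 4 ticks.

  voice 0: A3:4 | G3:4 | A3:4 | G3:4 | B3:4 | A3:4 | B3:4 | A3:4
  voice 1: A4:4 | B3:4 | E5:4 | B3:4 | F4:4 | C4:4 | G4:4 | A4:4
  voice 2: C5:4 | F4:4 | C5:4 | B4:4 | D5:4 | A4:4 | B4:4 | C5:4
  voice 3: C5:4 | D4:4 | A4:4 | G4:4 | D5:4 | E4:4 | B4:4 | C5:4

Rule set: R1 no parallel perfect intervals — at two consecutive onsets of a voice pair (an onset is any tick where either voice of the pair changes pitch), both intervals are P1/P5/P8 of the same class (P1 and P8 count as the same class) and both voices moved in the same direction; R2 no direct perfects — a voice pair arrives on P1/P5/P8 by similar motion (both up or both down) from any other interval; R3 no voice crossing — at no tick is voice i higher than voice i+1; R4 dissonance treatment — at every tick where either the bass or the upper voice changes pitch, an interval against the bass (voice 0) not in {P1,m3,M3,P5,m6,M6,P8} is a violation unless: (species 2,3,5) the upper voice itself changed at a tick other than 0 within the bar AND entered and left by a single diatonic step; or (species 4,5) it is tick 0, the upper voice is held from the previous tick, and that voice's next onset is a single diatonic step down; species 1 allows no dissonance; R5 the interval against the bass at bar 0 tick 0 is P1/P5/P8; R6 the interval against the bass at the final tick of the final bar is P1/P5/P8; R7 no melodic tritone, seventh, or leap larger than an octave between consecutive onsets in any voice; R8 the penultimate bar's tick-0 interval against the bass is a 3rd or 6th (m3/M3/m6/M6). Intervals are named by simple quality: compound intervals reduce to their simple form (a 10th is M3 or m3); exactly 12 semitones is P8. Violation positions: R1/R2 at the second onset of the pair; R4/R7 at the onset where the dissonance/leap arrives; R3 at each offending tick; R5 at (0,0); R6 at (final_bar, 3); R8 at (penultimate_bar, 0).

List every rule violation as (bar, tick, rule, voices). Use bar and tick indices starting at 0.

bar 0: v0=A3 v1=A4 v2=C5 v3=C5 downbeat m3
bar 1: v0=G3 v1=B3 v2=F4 v3=D4 downbeat P5
bar 2: v0=A3 v1=E5 v2=C5 v3=A4 downbeat P8
bar 3: v0=G3 v1=B3 v2=B4 v3=G4 downbeat P8
bar 4: v0=B3 v1=F4 v2=D5 v3=D5 downbeat m3
bar 5: v0=A3 v1=C4 v2=A4 v3=E4 downbeat P5
bar 6: v0=B3 v1=G4 v2=B4 v3=B4 downbeat P8
bar 7: v0=A3 v1=A4 v2=C5 v3=C5 downbeat m3
  -> R5 @ bar 0 tick 0 v(0, 2): opens on m3
  -> R5 @ bar 0 tick 0 v(0, 3): opens on m3
  -> R2 @ bar 1 tick 0 v(0, 3): A3/C5 m3 -> G3/D4 P5 similar
  -> R3 @ bar 1 tick 0 v(2, 3): F4 above D4
  -> R4 @ bar 1 tick 0 v(0, 2): G3/F4 m7 untreated
  -> R7 @ bar 1 tick 0 v(1,): A4->B3 leap 10st
  -> R7 @ bar 1 tick 0 v(3,): C5->D4 leap 10st
  -> R3 @ bar 1 tick 1 v(2, 3): F4 above D4
  -> R3 @ bar 1 tick 2 v(2, 3): F4 above D4
  -> R3 @ bar 1 tick 3 v(2, 3): F4 above D4
  -> R2 @ bar 2 tick 0 v(0, 1): G3/B3 M3 -> A3/E5 P5 similar
  -> R2 @ bar 2 tick 0 v(0, 3): G3/D4 P5 -> A3/A4 P8 similar
  -> R2 @ bar 2 tick 0 v(1, 3): B3/D4 m3 -> E5/A4 P5 similar
  -> R3 @ bar 2 tick 0 v(1, 2): E5 above C5
  -> R3 @ bar 2 tick 0 v(2, 3): C5 above A4
  -> R7 @ bar 2 tick 0 v(1,): B3->E5 leap 17st
  -> R3 @ bar 2 tick 1 v(1, 2): E5 above C5
  -> R3 @ bar 2 tick 1 v(2, 3): C5 above A4
  -> R3 @ bar 2 tick 2 v(1, 2): E5 above C5
  -> R3 @ bar 2 tick 2 v(2, 3): C5 above A4
  -> R3 @ bar 2 tick 3 v(1, 2): E5 above C5
  -> R3 @ bar 2 tick 3 v(2, 3): C5 above A4
  -> R1 @ bar 3 tick 0 v(0, 3): A3/A4 P8 -> G3/G4 P8 similar
  -> R2 @ bar 3 tick 0 v(1, 2): E5/C5 M3 -> B3/B4 P8 similar
  -> R3 @ bar 3 tick 0 v(2, 3): B4 above G4
  -> R7 @ bar 3 tick 0 v(1,): E5->B3 leap 17st
  -> R3 @ bar 3 tick 1 v(2, 3): B4 above G4
  -> R3 @ bar 3 tick 2 v(2, 3): B4 above G4
  -> R3 @ bar 3 tick 3 v(2, 3): B4 above G4
  -> R2 @ bar 4 tick 0 v(2, 3): B4/G4 M3 -> D5/D5 P1 similar
  -> R4 @ bar 4 tick 0 v(0, 1): B3/F4 TT untreated
  -> R7 @ bar 4 tick 0 v(1,): B3->F4 leap 6st
  -> R2 @ bar 5 tick 0 v(0, 2): B3/D5 m3 -> A3/A4 P8 similar
  -> R2 @ bar 5 tick 0 v(0, 3): B3/D5 m3 -> A3/E4 P5 similar
  -> R3 @ bar 5 tick 0 v(2, 3): A4 above E4
  -> R7 @ bar 5 tick 0 v(3,): D5->E4 leap 10st
  -> R3 @ bar 5 tick 1 v(2, 3): A4 above E4
  -> R3 @ bar 5 tick 2 v(2, 3): A4 above E4
  -> R3 @ bar 5 tick 3 v(2, 3): A4 above E4
  -> R1 @ bar 6 tick 0 v(0, 2): A3/A4 P8 -> B3/B4 P8 similar
  -> R2 @ bar 6 tick 0 v(0, 3): A3/E4 P5 -> B3/B4 P8 similar
  -> R2 @ bar 6 tick 0 v(2, 3): A4/E4 P4 -> B4/B4 P1 similar
  -> R8 @ bar 6 tick 0 v(0, 2): penult P8 not 3rd/6th
  -> R8 @ bar 6 tick 0 v(0, 3): penult P8 not 3rd/6th
  -> R1 @ bar 7 tick 0 v(2, 3): B4/B4 P1 -> C5/C5 P1 similar
  -> R6 @ bar 7 tick 3 v(0, 2): closes on m3
  -> R6 @ bar 7 tick 3 v(0, 3): closes on m3

(0, 0, R5, (0, 2))
(0, 0, R5, (0, 3))
(1, 0, R2, (0, 3))
(1, 0, R3, (2, 3))
(1, 0, R4, (0, 2))
(1, 0, R7, (1,))
(1, 0, R7, (3,))
(1, 1, R3, (2, 3))
(1, 2, R3, (2, 3))
(1, 3, R3, (2, 3))
(2, 0, R2, (0, 1))
(2, 0, R2, (0, 3))
(2, 0, R2, (1, 3))
(2, 0, R3, (1, 2))
(2, 0, R3, (2, 3))
(2, 0, R7, (1,))
(2, 1, R3, (1, 2))
(2, 1, R3, (2, 3))
(2, 2, R3, (1, 2))
(2, 2, R3, (2, 3))
(2, 3, R3, (1, 2))
(2, 3, R3, (2, 3))
(3, 0, R1, (0, 3))
(3, 0, R2, (1, 2))
(3, 0, R3, (2, 3))
(3, 0, R7, (1,))
(3, 1, R3, (2, 3))
(3, 2, R3, (2, 3))
(3, 3, R3, (2, 3))
(4, 0, R2, (2, 3))
(4, 0, R4, (0, 1))
(4, 0, R7, (1,))
(5, 0, R2, (0, 2))
(5, 0, R2, (0, 3))
(5, 0, R3, (2, 3))
(5, 0, R7, (3,))
(5, 1, R3, (2, 3))
(5, 2, R3, (2, 3))
(5, 3, R3, (2, 3))
(6, 0, R1, (0, 2))
(6, 0, R2, (0, 3))
(6, 0, R2, (2, 3))
(6, 0, R8, (0, 2))
(6, 0, R8, (0, 3))
(7, 0, R1, (2, 3))
(7, 3, R6, (0, 2))
(7, 3, R6, (0, 3))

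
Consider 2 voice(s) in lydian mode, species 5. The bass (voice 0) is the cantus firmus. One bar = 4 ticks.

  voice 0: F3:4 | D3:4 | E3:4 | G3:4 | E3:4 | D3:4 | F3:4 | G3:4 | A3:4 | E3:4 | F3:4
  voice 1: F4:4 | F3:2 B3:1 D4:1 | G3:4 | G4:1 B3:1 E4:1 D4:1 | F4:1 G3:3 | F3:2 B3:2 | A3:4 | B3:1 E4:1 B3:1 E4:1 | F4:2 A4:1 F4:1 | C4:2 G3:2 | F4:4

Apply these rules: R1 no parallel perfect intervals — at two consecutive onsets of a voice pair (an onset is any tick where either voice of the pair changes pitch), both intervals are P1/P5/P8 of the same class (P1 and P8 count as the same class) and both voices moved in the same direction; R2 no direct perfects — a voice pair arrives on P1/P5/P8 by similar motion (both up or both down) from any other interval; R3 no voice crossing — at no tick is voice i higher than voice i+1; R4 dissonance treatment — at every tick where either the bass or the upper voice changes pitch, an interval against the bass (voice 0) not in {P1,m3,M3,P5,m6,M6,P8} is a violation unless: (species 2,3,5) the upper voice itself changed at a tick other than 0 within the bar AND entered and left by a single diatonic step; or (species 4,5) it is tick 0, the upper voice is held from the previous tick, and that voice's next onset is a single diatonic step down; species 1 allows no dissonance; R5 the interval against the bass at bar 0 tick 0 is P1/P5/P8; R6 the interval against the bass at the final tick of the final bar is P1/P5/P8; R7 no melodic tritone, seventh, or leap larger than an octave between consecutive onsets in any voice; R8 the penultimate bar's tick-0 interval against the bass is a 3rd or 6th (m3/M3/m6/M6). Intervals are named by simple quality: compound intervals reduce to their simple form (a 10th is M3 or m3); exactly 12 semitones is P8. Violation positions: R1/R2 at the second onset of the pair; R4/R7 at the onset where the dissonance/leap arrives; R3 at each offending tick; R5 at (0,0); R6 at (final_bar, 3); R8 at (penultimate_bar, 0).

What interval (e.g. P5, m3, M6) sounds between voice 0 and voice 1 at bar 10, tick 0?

P8

voice 0=F3 voice 1=F4 -> P8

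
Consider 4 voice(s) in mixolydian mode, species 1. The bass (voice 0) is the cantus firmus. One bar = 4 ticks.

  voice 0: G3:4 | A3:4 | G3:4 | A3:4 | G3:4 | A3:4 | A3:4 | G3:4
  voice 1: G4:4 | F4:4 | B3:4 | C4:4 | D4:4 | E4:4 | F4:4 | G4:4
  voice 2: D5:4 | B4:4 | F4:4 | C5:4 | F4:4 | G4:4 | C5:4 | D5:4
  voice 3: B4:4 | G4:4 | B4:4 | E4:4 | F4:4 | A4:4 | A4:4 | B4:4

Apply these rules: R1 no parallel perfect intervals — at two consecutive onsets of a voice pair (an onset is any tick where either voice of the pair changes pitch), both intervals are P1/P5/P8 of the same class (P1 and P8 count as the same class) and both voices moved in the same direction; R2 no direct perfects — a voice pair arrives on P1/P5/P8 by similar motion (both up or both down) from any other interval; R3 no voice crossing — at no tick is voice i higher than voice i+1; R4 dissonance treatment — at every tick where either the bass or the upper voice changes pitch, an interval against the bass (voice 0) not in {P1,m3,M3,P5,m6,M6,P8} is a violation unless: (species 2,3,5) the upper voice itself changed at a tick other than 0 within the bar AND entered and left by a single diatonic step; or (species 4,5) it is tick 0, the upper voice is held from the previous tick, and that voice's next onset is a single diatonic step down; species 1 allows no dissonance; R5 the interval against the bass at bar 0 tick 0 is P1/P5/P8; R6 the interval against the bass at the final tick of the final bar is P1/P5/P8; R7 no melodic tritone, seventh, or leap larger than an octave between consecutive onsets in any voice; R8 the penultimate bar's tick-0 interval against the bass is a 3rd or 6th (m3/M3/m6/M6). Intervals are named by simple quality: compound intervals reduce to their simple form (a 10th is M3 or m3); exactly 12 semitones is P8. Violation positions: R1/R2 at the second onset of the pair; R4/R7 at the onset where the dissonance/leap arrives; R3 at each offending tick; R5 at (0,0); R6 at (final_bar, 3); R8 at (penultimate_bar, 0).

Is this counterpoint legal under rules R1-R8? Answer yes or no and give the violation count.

No (36 violations)

bar 0: v0=G3 v1=G4 v2=D5 v3=B4 (M3)
bar 1: v0=A3 v1=F4 v2=B4 v3=G4 (m7)
bar 2: v0=G3 v1=B3 v2=F4 v3=B4 (M3)
bar 3: v0=A3 v1=C4 v2=C5 v3=E4 (P5)
bar 4: v0=G3 v1=D4 v2=F4 v3=F4 (m7)
bar 5: v0=A3 v1=E4 v2=G4 v3=A4 (P8)
bar 6: v0=A3 v1=F4 v2=C5 v3=A4 (P8)
bar 7: v0=G3 v1=G4 v2=D5 v3=B4 (M3)
  R3 @ bar0.0: D5 above B4
  R5 @ bar0.0: opens on M3
  R3 @ bar0.1: D5 above B4
  R3 @ bar0.2: D5 above B4
  R3 @ bar0.3: D5 above B4
  R3 @ bar1.0: B4 above G4
  R4 @ bar1.0: A3/B4 M2 untreated
  R4 @ bar1.0: A3/G4 m7 untreated
  R3 @ bar1.1: B4 above G4
  R3 @ bar1.2: B4 above G4
  R3 @ bar1.3: B4 above G4
  R4 @ bar2.0: G3/F4 m7 untreated
  R7 @ bar2.0: F4->B3 leap 6st
  R7 @ bar2.0: B4->F4 leap 6st
  R2 @ bar3.0: B3/F4 TT -> C4/C5 P8 similar
  R3 @ bar3.0: C5 above E4
  R3 @ bar3.1: C5 above E4
  R3 @ bar3.2: C5 above E4
  R3 @ bar3.3: C5 above E4
  R4 @ bar4.0: G3/F4 m7 untreated
  R4 @ bar4.0: G3/F4 m7 untreated
  R1 @ bar5.0: G3/D4 P5 -> A3/E4 P5 similar
  R2 @ bar5.0: G3/F4 m7 -> A3/A4 P8 similar
  R4 @ bar5.0: A3/G4 m7 untreated
  R2 @ bar6.0: E4/G4 m3 -> F4/C5 P5 similar
  R3 @ bar6.0: C5 above A4
  R8 @ bar6.0: penult P8 not 3rd/6th
  R3 @ bar6.1: C5 above A4
  R3 @ bar6.2: C5 above A4
  R3 @ bar6.3: C5 above A4
  R1 @ bar7.0: F4/C5 P5 -> G4/D5 P5 similar
  R3 @ bar7.0: D5 above B4
  R3 @ bar7.1: D5 above B4
  R3 @ bar7.2: D5 above B4
  R3 @ bar7.3: D5 above B4
  R6 @ bar7.3: closes on M3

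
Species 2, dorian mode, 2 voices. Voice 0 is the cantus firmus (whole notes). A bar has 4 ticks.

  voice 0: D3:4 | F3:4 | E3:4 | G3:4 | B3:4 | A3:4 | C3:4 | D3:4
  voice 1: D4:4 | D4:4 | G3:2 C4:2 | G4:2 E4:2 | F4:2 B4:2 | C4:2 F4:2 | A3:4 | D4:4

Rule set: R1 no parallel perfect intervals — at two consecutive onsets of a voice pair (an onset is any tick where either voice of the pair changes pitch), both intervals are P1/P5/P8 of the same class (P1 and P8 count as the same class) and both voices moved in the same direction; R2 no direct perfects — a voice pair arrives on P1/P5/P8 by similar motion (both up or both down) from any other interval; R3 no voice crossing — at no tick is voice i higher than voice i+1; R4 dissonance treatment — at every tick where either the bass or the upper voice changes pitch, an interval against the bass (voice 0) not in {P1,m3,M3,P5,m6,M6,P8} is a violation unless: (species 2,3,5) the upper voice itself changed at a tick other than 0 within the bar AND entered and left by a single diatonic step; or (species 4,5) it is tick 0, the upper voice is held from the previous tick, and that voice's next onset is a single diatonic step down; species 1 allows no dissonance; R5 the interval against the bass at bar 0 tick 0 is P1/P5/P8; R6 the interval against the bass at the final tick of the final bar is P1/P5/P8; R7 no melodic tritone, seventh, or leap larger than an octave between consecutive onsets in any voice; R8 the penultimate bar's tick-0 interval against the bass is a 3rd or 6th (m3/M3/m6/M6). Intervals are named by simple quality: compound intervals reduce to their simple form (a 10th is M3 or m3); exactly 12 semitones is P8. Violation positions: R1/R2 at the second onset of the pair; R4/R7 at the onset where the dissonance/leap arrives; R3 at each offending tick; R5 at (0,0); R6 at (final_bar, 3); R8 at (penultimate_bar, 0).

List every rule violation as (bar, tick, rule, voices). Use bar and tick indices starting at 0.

(3, 0, R2, (0, 1))
(4, 0, R4, (0, 1))
(4, 2, R7, (1,))
(5, 0, R7, (1,))
(7, 0, R2, (0, 1))

bar 0: v0=D3 v1=D4 downbeat P8
bar 1: v0=F3 v1=D4 downbeat M6
bar 2: v0=E3 v1=G3 downbeat m3
bar 3: v0=G3 v1=G4 downbeat P8
bar 4: v0=B3 v1=F4 downbeat TT
bar 5: v0=A3 v1=C4 downbeat m3
bar 6: v0=C3 v1=A3 downbeat M6
bar 7: v0=D3 v1=D4 downbeat P8
  -> R2 @ bar 3 tick 0 v(0, 1): E3/C4 m6 -> G3/G4 P8 similar
  -> R4 @ bar 4 tick 0 v(0, 1): B3/F4 TT untreated
  -> R7 @ bar 4 tick 2 v(1,): F4->B4 leap 6st
  -> R7 @ bar 5 tick 0 v(1,): B4->C4 leap 11st
  -> R2 @ bar 7 tick 0 v(0, 1): C3/A3 M6 -> D3/D4 P8 similar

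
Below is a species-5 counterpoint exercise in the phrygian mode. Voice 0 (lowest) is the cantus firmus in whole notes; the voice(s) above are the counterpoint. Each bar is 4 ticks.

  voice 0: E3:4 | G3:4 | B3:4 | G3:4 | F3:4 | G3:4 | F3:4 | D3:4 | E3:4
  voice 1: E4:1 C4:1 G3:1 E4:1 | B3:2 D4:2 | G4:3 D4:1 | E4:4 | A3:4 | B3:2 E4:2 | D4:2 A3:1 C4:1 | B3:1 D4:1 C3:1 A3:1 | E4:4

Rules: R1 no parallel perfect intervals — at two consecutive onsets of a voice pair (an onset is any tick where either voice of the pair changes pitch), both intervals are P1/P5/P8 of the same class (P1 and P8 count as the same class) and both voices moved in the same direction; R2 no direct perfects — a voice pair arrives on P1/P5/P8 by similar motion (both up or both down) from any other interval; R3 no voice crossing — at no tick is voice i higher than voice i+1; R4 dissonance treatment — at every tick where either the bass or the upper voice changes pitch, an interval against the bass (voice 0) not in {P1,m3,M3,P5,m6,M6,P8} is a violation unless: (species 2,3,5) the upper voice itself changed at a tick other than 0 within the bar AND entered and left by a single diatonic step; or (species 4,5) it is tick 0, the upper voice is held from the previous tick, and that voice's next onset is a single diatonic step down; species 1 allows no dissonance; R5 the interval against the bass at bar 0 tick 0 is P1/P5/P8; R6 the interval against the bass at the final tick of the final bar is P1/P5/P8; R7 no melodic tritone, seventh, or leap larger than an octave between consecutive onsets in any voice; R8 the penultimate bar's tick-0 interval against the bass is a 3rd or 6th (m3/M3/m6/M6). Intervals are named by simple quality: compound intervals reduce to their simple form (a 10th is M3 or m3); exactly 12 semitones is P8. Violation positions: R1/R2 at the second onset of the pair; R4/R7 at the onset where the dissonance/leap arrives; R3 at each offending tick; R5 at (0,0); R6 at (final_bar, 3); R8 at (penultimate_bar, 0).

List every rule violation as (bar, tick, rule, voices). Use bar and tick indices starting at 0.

(7, 2, R3, (0, 1))
(7, 2, R4, (0, 1))
(7, 2, R7, (1,))
(8, 0, R2, (0, 1))

bar 0: v0=E3 v1=E4 downbeat P8
bar 1: v0=G3 v1=B3 downbeat M3
bar 2: v0=B3 v1=G4 downbeat m6
bar 3: v0=G3 v1=E4 downbeat M6
bar 4: v0=F3 v1=A3 downbeat M3
bar 5: v0=G3 v1=B3 downbeat M3
bar 6: v0=F3 v1=D4 downbeat M6
bar 7: v0=D3 v1=B3 downbeat M6
bar 8: v0=E3 v1=E4 downbeat P8
  -> R3 @ bar 7 tick 2 v(0, 1): D3 above C3
  -> R4 @ bar 7 tick 2 v(0, 1): D3/C3 M2 untreated
  -> R7 @ bar 7 tick 2 v(1,): D4->C3 leap 14st
  -> R2 @ bar 8 tick 0 v(0, 1): D3/A3 P5 -> E3/E4 P8 similar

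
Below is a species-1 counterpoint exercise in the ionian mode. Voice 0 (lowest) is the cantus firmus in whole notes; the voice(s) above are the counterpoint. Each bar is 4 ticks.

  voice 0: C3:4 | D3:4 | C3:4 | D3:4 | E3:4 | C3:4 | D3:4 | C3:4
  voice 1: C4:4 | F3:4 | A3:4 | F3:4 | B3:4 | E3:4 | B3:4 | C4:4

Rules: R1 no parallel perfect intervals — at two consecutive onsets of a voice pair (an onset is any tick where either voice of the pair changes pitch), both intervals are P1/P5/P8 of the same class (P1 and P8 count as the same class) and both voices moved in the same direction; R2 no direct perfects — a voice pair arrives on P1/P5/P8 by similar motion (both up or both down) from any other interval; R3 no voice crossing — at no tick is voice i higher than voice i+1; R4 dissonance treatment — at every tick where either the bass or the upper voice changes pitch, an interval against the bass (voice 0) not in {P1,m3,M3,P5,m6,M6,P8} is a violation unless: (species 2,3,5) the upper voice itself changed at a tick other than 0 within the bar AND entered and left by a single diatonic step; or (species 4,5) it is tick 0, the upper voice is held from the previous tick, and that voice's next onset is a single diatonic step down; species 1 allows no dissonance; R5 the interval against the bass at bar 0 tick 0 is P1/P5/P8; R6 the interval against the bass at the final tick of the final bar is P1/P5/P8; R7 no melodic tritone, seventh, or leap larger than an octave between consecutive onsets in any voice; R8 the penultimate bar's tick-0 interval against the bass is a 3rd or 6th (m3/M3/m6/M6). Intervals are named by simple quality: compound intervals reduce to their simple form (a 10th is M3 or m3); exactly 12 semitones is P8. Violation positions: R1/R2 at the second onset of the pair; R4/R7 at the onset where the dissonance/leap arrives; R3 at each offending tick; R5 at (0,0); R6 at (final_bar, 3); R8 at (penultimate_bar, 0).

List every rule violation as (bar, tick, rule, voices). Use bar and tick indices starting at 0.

bar 0: v0=C3 v1=C4 downbeat P8
bar 1: v0=D3 v1=F3 downbeat m3
bar 2: v0=C3 v1=A3 downbeat M6
bar 3: v0=D3 v1=F3 downbeat m3
bar 4: v0=E3 v1=B3 downbeat P5
bar 5: v0=C3 v1=E3 downbeat M3
bar 6: v0=D3 v1=B3 downbeat M6
bar 7: v0=C3 v1=C4 downbeat P8
  -> R2 @ bar 4 tick 0 v(0, 1): D3/F3 m3 -> E3/B3 P5 similar
  -> R7 @ bar 4 tick 0 v(1,): F3->B3 leap 6st

(4, 0, R2, (0, 1))
(4, 0, R7, (1,))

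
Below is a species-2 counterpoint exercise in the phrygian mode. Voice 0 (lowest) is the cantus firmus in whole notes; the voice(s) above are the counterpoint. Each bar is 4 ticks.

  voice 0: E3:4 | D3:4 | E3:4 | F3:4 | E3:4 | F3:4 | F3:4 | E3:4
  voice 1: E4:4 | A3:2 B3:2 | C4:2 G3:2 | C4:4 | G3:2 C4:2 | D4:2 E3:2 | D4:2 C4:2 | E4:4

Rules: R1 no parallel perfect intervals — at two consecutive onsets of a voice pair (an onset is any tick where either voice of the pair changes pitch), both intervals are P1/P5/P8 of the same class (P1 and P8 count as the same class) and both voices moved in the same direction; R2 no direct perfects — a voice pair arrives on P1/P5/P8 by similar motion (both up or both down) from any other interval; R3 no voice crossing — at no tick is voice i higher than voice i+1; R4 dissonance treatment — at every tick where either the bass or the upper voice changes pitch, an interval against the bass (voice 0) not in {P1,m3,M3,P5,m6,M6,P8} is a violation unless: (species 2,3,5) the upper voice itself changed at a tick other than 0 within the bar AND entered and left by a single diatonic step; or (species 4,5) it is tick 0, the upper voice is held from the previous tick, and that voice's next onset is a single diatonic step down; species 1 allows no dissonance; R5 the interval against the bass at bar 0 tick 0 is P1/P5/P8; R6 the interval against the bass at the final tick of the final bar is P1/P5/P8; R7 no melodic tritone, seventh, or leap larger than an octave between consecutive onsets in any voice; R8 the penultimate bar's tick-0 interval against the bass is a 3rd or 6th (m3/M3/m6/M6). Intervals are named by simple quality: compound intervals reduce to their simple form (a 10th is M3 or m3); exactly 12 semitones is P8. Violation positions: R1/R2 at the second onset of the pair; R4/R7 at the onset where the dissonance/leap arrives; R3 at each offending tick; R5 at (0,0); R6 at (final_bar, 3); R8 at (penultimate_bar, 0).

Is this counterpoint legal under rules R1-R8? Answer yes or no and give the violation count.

No (7 violations)

bar 0: v0=E3 v1=E4 (P8)
bar 1: v0=D3 v1=A3 (P5)
bar 2: v0=E3 v1=C4 (m6)
bar 3: v0=F3 v1=C4 (P5)
bar 4: v0=E3 v1=G3 (m3)
bar 5: v0=F3 v1=D4 (M6)
bar 6: v0=F3 v1=D4 (M6)
bar 7: v0=E3 v1=E4 (P8)
  R2 @ bar1.0: E3/E4 P8 -> D3/A3 P5 similar
  R2 @ bar3.0: E3/G3 m3 -> F3/C4 P5 similar
  R3 @ bar5.2: F3 above E3
  R4 @ bar5.2: F3/E3 m2 untreated
  R7 @ bar5.2: D4->E3 leap 10st
  R3 @ bar5.3: F3 above E3
  R7 @ bar6.0: E3->D4 leap 10st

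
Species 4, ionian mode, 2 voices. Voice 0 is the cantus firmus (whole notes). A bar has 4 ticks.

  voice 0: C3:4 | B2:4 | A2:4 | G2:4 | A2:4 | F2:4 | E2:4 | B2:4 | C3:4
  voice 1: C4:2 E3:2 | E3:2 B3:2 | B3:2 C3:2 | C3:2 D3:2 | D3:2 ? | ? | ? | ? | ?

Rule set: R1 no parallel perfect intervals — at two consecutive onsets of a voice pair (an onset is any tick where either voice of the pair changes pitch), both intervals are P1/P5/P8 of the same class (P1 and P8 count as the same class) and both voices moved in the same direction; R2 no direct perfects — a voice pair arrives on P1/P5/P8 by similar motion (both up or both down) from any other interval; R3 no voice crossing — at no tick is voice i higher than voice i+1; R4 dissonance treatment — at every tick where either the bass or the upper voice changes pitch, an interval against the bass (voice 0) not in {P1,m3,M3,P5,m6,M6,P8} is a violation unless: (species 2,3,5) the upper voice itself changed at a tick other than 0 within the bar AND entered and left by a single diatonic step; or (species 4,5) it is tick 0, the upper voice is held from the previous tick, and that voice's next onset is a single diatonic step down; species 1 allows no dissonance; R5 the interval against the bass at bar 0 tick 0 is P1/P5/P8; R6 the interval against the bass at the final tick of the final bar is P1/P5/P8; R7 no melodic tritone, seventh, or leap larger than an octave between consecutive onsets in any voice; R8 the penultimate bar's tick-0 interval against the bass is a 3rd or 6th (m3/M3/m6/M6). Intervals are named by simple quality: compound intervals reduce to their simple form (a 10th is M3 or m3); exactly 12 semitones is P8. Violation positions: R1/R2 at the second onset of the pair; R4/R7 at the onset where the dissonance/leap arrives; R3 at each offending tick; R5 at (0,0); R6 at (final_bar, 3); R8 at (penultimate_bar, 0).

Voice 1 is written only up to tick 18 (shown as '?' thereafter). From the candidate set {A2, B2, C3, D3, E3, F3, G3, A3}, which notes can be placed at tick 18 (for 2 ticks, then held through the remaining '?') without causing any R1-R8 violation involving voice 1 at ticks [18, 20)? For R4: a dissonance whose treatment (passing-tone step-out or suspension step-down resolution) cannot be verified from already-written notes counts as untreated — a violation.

{A2, A3, C3, D3, E3, F3}

A2: legal
B2: violates R4
C3: legal
D3: legal
E3: legal
F3: legal
G3: violates R4
A3: legal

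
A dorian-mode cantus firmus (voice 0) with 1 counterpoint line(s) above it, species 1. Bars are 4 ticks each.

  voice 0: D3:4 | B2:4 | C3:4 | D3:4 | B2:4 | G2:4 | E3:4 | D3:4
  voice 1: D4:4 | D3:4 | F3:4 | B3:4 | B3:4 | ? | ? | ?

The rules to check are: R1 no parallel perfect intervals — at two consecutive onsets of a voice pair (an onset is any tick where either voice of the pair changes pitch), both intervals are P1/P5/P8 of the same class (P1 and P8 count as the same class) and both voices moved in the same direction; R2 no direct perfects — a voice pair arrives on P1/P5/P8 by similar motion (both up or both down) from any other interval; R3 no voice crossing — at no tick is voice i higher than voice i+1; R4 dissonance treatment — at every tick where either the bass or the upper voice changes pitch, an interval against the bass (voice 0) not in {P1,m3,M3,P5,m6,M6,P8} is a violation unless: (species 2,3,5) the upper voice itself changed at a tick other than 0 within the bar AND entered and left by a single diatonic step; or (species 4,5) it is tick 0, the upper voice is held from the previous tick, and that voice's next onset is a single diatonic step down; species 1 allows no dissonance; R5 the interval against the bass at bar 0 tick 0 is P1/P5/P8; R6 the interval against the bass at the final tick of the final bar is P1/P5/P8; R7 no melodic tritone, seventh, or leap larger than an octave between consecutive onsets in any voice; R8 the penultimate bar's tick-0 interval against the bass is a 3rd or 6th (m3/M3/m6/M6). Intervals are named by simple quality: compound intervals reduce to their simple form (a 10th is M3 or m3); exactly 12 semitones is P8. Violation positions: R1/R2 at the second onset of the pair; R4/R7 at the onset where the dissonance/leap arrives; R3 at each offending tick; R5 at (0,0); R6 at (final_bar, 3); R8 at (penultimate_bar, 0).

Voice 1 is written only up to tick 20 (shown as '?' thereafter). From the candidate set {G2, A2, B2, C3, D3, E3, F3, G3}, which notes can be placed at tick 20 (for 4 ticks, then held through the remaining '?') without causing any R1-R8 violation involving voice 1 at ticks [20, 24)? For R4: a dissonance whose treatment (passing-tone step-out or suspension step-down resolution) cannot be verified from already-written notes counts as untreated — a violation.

{B2, E3}

G2: violates R1,R7
A2: violates R4,R7
B2: legal
C3: violates R4,R7
D3: violates R2
E3: legal
F3: violates R4,R7
G3: violates R1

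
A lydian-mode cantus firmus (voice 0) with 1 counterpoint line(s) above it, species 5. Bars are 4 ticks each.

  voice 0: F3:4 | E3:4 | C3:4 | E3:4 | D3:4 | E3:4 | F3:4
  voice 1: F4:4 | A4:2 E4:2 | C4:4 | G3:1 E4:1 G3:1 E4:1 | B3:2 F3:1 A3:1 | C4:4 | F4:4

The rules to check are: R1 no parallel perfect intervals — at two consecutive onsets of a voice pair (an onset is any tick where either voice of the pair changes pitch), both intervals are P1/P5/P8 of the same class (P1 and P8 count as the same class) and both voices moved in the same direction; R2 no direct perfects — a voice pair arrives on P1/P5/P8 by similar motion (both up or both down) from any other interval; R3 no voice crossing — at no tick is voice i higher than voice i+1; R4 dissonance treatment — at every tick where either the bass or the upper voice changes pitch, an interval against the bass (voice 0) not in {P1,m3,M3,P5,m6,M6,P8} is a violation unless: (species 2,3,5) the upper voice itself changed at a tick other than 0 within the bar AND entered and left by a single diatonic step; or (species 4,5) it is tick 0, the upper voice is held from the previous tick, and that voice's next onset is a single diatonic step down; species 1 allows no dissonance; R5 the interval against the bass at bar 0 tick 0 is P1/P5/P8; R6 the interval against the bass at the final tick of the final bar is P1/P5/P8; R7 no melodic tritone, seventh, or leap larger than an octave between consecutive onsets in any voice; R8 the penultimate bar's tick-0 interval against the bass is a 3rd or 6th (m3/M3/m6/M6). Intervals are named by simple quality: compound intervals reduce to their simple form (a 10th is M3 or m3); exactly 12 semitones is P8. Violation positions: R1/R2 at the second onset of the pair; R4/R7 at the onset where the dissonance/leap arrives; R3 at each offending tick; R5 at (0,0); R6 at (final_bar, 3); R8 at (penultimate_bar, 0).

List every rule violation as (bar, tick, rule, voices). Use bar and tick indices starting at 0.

bar 0: v0=F3 v1=F4 downbeat P8
bar 1: v0=E3 v1=A4 downbeat P4
bar 2: v0=C3 v1=C4 downbeat P8
bar 3: v0=E3 v1=G3 downbeat m3
bar 4: v0=D3 v1=B3 downbeat M6
bar 5: v0=E3 v1=C4 downbeat m6
bar 6: v0=F3 v1=F4 downbeat P8
  -> R4 @ bar 1 tick 0 v(0, 1): E3/A4 P4 untreated
  -> R1 @ bar 2 tick 0 v(0, 1): E3/E4 P8 -> C3/C4 P8 similar
  -> R7 @ bar 4 tick 2 v(1,): B3->F3 leap 6st
  -> R2 @ bar 6 tick 0 v(0, 1): E3/C4 m6 -> F3/F4 P8 similar

(1, 0, R4, (0, 1))
(2, 0, R1, (0, 1))
(4, 2, R7, (1,))
(6, 0, R2, (0, 1))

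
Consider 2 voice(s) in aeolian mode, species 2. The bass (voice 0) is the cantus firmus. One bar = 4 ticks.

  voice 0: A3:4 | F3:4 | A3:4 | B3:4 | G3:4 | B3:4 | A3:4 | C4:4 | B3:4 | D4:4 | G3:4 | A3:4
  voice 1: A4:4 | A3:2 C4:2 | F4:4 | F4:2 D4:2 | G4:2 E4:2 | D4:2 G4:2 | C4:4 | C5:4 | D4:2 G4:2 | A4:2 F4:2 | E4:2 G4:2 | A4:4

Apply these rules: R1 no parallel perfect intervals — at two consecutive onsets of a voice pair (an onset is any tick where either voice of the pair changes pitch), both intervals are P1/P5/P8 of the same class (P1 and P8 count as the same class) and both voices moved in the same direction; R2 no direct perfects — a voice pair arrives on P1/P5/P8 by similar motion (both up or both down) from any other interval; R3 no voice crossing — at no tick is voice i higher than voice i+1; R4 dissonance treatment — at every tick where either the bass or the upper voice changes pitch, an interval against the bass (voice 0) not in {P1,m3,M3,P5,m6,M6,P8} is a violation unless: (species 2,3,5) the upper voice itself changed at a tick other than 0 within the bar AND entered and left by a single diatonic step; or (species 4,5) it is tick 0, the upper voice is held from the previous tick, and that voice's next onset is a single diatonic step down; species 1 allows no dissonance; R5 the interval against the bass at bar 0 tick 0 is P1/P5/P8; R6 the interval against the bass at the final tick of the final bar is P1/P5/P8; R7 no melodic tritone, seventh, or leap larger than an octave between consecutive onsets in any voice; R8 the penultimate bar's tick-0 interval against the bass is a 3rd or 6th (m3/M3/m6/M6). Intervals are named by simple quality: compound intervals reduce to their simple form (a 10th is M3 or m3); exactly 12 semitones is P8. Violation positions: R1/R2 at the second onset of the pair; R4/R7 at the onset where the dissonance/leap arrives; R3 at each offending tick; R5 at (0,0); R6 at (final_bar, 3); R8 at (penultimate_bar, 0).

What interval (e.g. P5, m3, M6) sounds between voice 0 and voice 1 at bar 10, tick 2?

voice 0=G3 voice 1=G4 -> P8

P8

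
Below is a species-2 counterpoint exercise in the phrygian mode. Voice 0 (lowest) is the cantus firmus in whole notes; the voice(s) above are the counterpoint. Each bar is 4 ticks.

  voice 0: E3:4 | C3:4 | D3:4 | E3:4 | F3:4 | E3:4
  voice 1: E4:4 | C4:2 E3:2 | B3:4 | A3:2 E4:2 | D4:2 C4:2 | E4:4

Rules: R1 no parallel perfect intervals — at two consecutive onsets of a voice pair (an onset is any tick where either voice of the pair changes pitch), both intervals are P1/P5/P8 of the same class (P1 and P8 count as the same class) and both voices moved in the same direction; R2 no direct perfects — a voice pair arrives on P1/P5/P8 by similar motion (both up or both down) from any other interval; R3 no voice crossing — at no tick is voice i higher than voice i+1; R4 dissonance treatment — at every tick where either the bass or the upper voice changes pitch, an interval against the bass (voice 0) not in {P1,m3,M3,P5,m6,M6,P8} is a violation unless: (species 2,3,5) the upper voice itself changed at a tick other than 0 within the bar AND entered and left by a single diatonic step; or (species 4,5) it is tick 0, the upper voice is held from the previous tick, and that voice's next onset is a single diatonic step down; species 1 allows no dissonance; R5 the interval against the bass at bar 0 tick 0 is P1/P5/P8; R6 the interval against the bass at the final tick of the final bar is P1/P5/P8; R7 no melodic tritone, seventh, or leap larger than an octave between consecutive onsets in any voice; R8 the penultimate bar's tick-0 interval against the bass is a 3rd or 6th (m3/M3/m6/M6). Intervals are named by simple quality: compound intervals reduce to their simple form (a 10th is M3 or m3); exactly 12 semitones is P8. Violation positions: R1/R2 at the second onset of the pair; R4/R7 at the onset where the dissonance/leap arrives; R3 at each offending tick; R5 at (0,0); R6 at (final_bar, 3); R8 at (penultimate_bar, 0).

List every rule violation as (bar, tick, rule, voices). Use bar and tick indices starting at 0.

bar 0: v0=E3 v1=E4 downbeat P8
bar 1: v0=C3 v1=C4 downbeat P8
bar 2: v0=D3 v1=B3 downbeat M6
bar 3: v0=E3 v1=A3 downbeat P4
bar 4: v0=F3 v1=D4 downbeat M6
bar 5: v0=E3 v1=E4 downbeat P8
  -> R1 @ bar 1 tick 0 v(0, 1): E3/E4 P8 -> C3/C4 P8 similar
  -> R4 @ bar 3 tick 0 v(0, 1): E3/A3 P4 untreated

(1, 0, R1, (0, 1))
(3, 0, R4, (0, 1))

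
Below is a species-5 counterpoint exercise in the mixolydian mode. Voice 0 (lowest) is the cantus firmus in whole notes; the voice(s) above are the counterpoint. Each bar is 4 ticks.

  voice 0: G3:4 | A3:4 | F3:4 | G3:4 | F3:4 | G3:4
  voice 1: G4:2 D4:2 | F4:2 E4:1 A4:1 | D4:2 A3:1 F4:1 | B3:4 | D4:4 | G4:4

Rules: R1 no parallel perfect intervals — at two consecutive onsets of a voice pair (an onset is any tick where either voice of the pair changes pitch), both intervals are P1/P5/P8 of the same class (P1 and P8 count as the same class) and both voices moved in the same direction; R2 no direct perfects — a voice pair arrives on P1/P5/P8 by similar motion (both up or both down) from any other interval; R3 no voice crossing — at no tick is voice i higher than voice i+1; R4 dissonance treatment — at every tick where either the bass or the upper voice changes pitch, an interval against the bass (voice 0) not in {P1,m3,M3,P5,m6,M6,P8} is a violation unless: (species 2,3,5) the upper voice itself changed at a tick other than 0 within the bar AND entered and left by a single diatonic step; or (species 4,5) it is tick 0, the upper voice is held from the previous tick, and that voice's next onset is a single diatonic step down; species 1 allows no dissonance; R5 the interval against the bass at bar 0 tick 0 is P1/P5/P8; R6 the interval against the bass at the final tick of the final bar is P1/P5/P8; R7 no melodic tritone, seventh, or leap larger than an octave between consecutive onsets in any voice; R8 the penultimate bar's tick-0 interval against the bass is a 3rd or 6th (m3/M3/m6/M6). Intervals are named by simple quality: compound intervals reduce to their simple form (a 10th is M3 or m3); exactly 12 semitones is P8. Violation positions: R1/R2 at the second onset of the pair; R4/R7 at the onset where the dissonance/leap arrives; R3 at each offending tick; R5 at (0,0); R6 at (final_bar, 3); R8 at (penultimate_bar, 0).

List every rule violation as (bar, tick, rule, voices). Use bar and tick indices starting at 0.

(3, 0, R7, (1,))
(5, 0, R2, (0, 1))

bar 0: v0=G3 v1=G4 downbeat P8
bar 1: v0=A3 v1=F4 downbeat m6
bar 2: v0=F3 v1=D4 downbeat M6
bar 3: v0=G3 v1=B3 downbeat M3
bar 4: v0=F3 v1=D4 downbeat M6
bar 5: v0=G3 v1=G4 downbeat P8
  -> R7 @ bar 3 tick 0 v(1,): F4->B3 leap 6st
  -> R2 @ bar 5 tick 0 v(0, 1): F3/D4 M6 -> G3/G4 P8 similar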